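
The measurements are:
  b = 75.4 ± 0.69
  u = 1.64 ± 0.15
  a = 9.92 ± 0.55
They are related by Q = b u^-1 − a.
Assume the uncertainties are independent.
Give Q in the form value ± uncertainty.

36.1 ± 4.26

Let p = b·u^-1 = 46.0. δp/p = √((1·δb/b)² + (-1·δu/u)²) = √(8.37e-05 + 0.00837) = 0.0919, so δp = 4.23.
Q = p − a: δQ = √(δp² + δa²) = √(17.9 + 0.303) = 4.26
Q = 36.1.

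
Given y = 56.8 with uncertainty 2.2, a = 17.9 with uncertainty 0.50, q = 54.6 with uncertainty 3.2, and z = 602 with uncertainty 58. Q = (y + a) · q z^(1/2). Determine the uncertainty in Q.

8170

Let u = y + a = 74.7. δu = √(δy² + δa²) = √(4.84 + 0.250) = 2.26, so δu/u = 0.0302.
Q is then a monomial in u, q, z:
δQ/Q = √((δu/u)² + (1·δq/q)² + (½·δz/z)²) = √(0.000912 + 0.00343 + 0.00232) = 0.0817
Q = 1e+05, so δQ = 0.0817 × 1e+05 = 8170.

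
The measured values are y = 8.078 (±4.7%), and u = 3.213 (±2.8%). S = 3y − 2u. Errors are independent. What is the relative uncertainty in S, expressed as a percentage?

Each term contributes (cᵢ δxᵢ)² to (δS)²:
  (3·δy)² = 1.30;  (2·δu)² = 0.0324
δS = √(1.33) = 1.15
S = 17.81, so δS/S = 1.15/17.81 = 0.0648.

6.48%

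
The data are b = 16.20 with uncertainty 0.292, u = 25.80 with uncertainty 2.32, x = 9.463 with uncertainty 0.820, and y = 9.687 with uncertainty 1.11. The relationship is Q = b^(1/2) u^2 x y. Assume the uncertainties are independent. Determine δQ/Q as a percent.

23.0%

Relative error in a monomial: (δQ/Q)² = Σ (nᵢ · δxᵢ/xᵢ)².
  (½·δb/b)² = (0.5×0.0180)² = 8.12e-05;  (2·δu/u)² = (2×0.0899)² = 0.0323;  (1·δx/x)² = (1×0.0867)² = 0.00751;  (1·δy/y)² = (1×0.115)² = 0.0131
δQ/Q = √(0.0531) = 0.230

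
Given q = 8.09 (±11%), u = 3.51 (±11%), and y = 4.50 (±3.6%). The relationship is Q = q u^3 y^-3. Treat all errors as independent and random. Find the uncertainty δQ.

Q is a product of powers, so relative uncertainties combine in quadrature:
  (1·δq/q)² = (1×0.110)² = 0.0121;  (3·δu/u)² = (3×0.110)² = 0.109;  (-3·δy/y)² = (-3×0.0360)² = 0.0117
δQ/Q = √(0.133) = 0.364
Q = 3.84, so δQ = 0.364 × 3.84 = 1.40.

1.40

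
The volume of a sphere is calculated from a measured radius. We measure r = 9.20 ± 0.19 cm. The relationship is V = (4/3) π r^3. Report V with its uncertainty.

3260 ± 202 cm^3

Since V is a product/quotient, work with relative uncertainties:
  (3·δr/r)² = (3×0.0207)² = 0.00384
δV/V = √(0.00384) = 0.0620
V = 3260 cm^3, so δV = 0.0620 × 3260 = 202 cm^3.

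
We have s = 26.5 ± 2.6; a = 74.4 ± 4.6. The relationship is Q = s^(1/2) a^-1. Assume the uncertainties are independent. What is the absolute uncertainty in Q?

0.00546

Products/powers → add relative errors in quadrature, weighted by exponent:
  (½·δs/s)² = (0.5×0.0981)² = 0.00241;  (-1·δa/a)² = (-1×0.0618)² = 0.00382
δQ/Q = √(0.00623) = 0.0789
Q = 0.0692, so δQ = 0.0789 × 0.0692 = 0.00546.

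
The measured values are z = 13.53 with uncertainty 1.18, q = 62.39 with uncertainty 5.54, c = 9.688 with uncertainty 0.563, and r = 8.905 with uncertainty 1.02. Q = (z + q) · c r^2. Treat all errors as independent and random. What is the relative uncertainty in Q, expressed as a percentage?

Let u = z + q = 75.92. δu = √(δz² + δq²) = √(1.39 + 30.7) = 5.66, so δu/u = 0.0746.
Q is then a monomial in u, c, r:
δQ/Q = √((δu/u)² + (1·δc/c)² + (2·δr/r)²) = √(0.00557 + 0.00338 + 0.0525) = 0.248

24.8%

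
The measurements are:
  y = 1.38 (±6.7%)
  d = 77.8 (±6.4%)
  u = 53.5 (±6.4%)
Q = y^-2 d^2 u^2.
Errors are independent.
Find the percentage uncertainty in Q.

22.5%

Relative error in a monomial: (δQ/Q)² = Σ (nᵢ · δxᵢ/xᵢ)².
  (-2·δy/y)² = (-2×0.0670)² = 0.0180;  (2·δd/d)² = (2×0.0640)² = 0.0164;  (2·δu/u)² = (2×0.0640)² = 0.0164
δQ/Q = √(0.0507) = 0.225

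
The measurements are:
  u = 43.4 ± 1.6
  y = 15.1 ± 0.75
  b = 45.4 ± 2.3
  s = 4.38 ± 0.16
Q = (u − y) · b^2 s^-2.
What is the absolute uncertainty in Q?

425

Let w = u − y = 28.3. δw = √(δu² + δy²) = √(2.56 + 0.562) = 1.77, so δw/w = 0.0624.
Q is then a monomial in w, b, s:
δQ/Q = √((δw/w)² + (2·δb/b)² + (-2·δs/s)²) = √(0.00390 + 0.0103 + 0.00534) = 0.140
Q = 3040, so δQ = 0.140 × 3040 = 425.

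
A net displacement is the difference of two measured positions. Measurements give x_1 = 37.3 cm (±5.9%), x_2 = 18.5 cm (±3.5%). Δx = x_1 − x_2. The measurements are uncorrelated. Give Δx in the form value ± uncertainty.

18.8 ± 2.29 cm

Δx is a linear combination, so absolute uncertainties add in quadrature:
  (δx_1)² = 4.84;  (δx_2)² = 0.419
δΔx = √(5.26) = 2.29 cm
Δx = 18.8 cm.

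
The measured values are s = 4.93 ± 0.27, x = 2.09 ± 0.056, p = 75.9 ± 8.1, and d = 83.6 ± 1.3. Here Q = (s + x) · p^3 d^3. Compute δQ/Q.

Let u = s + x = 7.02. δu = √(δs² + δx²) = √(0.0729 + 0.00314) = 0.276, so δu/u = 0.0393.
Q is then a monomial in u, p, d:
δQ/Q = √((δu/u)² + (3·δp/p)² + (3·δd/d)²) = √(0.00154 + 0.103 + 0.00218) = 0.326

0.326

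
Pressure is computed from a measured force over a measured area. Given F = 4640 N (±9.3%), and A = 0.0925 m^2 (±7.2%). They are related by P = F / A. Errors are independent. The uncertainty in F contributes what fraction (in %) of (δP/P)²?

(δP/P)² = (1·δF/F)² + (-1·δA/A)²
  F term: (1×0.0930)² = 0.00865
  A term: (-1×0.0720)² = 0.00518
Total = 0.0138. Share from F = 0.00865/0.0138 = 0.625.

62.5%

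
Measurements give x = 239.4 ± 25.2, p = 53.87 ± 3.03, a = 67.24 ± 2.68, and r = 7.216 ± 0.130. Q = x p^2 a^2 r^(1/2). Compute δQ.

1.47e+09

For a monomial Q ∝ x, p^2, a^2, r^(1/2), fractional errors add in quadrature:
  (1·δx/x)² = (1×0.105)² = 0.0111;  (2·δp/p)² = (2×0.0562)² = 0.0127;  (2·δa/a)² = (2×0.0399)² = 0.00635;  (½·δr/r)² = (0.5×0.0180)² = 8.11e-05
δQ/Q = √(0.0302) = 0.174
Q = 8.438e+09, so δQ = 0.174 × 8.438e+09 = 1.47e+09.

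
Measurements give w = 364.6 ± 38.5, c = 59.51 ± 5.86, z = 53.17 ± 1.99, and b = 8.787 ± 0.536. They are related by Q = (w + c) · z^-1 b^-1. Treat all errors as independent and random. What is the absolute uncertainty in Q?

Let u = w + c = 424.1. δu = √(δw² + δc²) = √(1480 + 34.3) = 38.9, so δu/u = 0.0918.
Q is then a monomial in u, z, b:
δQ/Q = √((δu/u)² + (-1·δz/z)² + (-1·δb/b)²) = √(0.00843 + 0.00140 + 0.00372) = 0.116
Q = 0.9078, so δQ = 0.116 × 0.9078 = 0.106.

0.106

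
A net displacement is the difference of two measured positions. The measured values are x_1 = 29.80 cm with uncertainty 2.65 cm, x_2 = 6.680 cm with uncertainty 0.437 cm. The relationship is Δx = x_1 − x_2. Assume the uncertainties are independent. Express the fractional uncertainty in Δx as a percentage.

For a sum/difference, combine absolute errors in quadrature:
  (δx_1)² = 7.02;  (δx_2)² = 0.191
δΔx = √(7.21) = 2.69 cm
Δx = 23.12 cm, so δΔx/Δx = 2.69/23.12 = 0.116.

11.6%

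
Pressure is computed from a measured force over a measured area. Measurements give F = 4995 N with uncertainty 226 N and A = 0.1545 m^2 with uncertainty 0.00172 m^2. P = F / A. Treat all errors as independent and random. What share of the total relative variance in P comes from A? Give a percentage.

(δP/P)² = (1·δF/F)² + (-1·δA/A)²
  F term: (1×0.0452)² = 0.00205
  A term: (-1×0.0111)² = 0.000124
Total = 0.00217. Share from A = 0.000124/0.00217 = 0.0571.

5.71%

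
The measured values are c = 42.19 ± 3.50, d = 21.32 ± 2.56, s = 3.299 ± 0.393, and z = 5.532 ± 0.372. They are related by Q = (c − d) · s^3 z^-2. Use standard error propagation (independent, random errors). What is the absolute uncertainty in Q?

10.6

Let u = c − d = 20.87. δu = √(δc² + δd²) = √(12.2 + 6.55) = 4.34, so δu/u = 0.208.
Q is then a monomial in u, s, z:
δQ/Q = √((δu/u)² + (3·δs/s)² + (-2·δz/z)²) = √(0.0432 + 0.128 + 0.0181) = 0.435
Q = 24.49, so δQ = 0.435 × 24.49 = 10.6.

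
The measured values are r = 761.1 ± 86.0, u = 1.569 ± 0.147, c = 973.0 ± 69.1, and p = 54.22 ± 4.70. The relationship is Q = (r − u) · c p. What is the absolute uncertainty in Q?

6.38e+06

Let w = r − u = 759.5. δw = √(δr² + δu²) = √(7400 + 0.0216) = 86.0, so δw/w = 0.113.
Q is then a monomial in w, c, p:
δQ/Q = √((δw/w)² + (1·δc/c)² + (1·δp/p)²) = √(0.0128 + 0.00504 + 0.00751) = 0.159
Q = 4.007e+07, so δQ = 0.159 × 4.007e+07 = 6.38e+06.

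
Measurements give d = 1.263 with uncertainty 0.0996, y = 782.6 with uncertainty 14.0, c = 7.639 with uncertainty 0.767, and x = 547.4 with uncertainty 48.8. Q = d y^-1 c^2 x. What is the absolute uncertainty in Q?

Products/powers → add relative errors in quadrature, weighted by exponent:
  (1·δd/d)² = (1×0.0789)² = 0.00622;  (-1·δy/y)² = (-1×0.0179)² = 0.000320;  (2·δc/c)² = (2×0.100)² = 0.0403;  (1·δx/x)² = (1×0.0891)² = 0.00795
δQ/Q = √(0.0548) = 0.234
Q = 51.55, so δQ = 0.234 × 51.55 = 12.1.

12.1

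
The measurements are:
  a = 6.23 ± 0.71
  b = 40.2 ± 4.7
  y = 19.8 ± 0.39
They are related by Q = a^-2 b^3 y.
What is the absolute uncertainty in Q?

13900

Products/powers → add relative errors in quadrature, weighted by exponent:
  (-2·δa/a)² = (-2×0.114)² = 0.0520;  (3·δb/b)² = (3×0.117)² = 0.123;  (1·δy/y)² = (1×0.0197)² = 0.000388
δQ/Q = √(0.175) = 0.419
Q = 33100, so δQ = 0.419 × 33100 = 13900.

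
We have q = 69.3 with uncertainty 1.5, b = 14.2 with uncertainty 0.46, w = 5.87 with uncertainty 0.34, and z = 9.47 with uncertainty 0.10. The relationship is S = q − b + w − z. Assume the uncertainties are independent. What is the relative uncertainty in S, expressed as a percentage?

3.12%

For a sum/difference, combine absolute errors in quadrature:
  (δq)² = 2.25;  (δb)² = 0.212;  (δw)² = 0.116;  (δz)² = 0.0100
δS = √(2.59) = 1.61
S = 51.5, so δS/S = 1.61/51.5 = 0.0312.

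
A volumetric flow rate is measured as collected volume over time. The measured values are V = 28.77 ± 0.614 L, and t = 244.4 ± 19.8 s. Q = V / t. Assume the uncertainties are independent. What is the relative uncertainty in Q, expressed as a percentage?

Relative error in a monomial: (δQ/Q)² = Σ (nᵢ · δxᵢ/xᵢ)².
  (1·δV/V)² = (1×0.0213)² = 0.000455;  (-1·δt/t)² = (-1×0.0810)² = 0.00656
δQ/Q = √(0.00702) = 0.0838

8.38%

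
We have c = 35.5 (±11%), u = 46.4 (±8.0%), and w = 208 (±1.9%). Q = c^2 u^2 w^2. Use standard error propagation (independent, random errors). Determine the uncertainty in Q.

Relative error in a monomial: (δQ/Q)² = Σ (nᵢ · δxᵢ/xᵢ)².
  (2·δc/c)² = (2×0.110)² = 0.0484;  (2·δu/u)² = (2×0.0800)² = 0.0256;  (2·δw/w)² = (2×0.0190)² = 0.00144
δQ/Q = √(0.0754) = 0.275
Q = 1.17e+11, so δQ = 0.275 × 1.17e+11 = 3.22e+10.

3.22e+10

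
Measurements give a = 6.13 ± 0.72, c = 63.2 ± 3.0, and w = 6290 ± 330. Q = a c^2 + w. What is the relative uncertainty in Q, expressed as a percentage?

Let p = a·c^2 = 24500. δp/p = √((1·δa/a)² + (2·δc/c)²) = √(0.0138 + 0.00901) = 0.151, so δp = 3700.
Q = p + w: δQ = √(δp² + δw²) = √(1.37e+07 + 1.09e+05) = 3710
Q = 30800, so δQ/Q = 3710/30800 = 0.121.

12.1%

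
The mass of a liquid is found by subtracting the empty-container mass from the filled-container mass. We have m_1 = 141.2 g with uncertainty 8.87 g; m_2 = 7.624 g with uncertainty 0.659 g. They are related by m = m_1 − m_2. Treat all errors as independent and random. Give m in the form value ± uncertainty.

133.6 ± 8.89 g

Absolute uncertainties add in quadrature for a linear combination:
  (δm_1)² = 78.7;  (δm_2)² = 0.434
δm = √(79.1) = 8.89 g
m = 133.6 g.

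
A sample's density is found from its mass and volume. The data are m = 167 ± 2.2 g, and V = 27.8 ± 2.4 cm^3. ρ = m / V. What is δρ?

Relative error in a monomial: (δρ/ρ)² = Σ (nᵢ · δxᵢ/xᵢ)².
  (1·δm/m)² = (1×0.0132)² = 0.000174;  (-1·δV/V)² = (-1×0.0863)² = 0.00745
δρ/ρ = √(0.00763) = 0.0873
ρ = 6.01 g/cm^3, so δρ = 0.0873 × 6.01 = 0.525 g/cm^3.

0.525 g/cm^3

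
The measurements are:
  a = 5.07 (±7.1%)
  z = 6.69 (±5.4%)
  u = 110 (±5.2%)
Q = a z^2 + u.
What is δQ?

Let p = a·z^2 = 227. δp/p = √((1·δa/a)² + (2·δz/z)²) = √(0.00504 + 0.0117) = 0.129, so δp = 29.3.
Q = p + u: δQ = √(δp² + δu²) = √(860 + 32.7) = 29.9

29.9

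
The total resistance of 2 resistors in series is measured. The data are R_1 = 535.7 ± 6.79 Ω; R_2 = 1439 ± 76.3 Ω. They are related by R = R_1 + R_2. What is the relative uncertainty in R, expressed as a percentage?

3.88%

R is a linear combination, so absolute uncertainties add in quadrature:
  (δR_1)² = 46.1;  (δR_2)² = 5820
δR = √(5870) = 76.6 Ω
R = 1975 Ω, so δR/R = 76.6/1975 = 0.0388.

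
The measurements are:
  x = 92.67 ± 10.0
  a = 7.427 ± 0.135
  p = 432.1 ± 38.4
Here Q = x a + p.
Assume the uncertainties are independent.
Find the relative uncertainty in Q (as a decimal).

Let w = x·a = 688.3. δw/w = √((1·δx/x)² + (1·δa/a)²) = √(0.0116 + 0.000330) = 0.109, so δw = 75.3.
Q = w + p: δQ = √(δw² + δp²) = √(5670 + 1470) = 84.5
Q = 1120, so δQ/Q = 84.5/1120 = 0.0755.

0.0755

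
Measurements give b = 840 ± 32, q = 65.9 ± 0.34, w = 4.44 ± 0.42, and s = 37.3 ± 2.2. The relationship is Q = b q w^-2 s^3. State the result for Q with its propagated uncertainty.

For a monomial Q ∝ b, q, w^-2, s^3, fractional errors add in quadrature:
  (1·δb/b)² = (1×0.0381)² = 0.00145;  (1·δq/q)² = (1×0.00516)² = 2.66e-05;  (-2·δw/w)² = (-2×0.0946)² = 0.0358;  (3·δs/s)² = (3×0.0590)² = 0.0313
δQ/Q = √(0.0686) = 0.262
Q = 1.46e+08, so δQ = 0.262 × 1.46e+08 = 3.82e+07.

(1.46 ± 0.382) × 10^8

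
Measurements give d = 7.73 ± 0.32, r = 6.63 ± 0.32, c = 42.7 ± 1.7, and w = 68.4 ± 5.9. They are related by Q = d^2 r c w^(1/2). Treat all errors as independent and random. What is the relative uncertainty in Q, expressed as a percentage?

11.2%

For a monomial Q ∝ d^2, r, c, w^(1/2), fractional errors add in quadrature:
  (2·δd/d)² = (2×0.0414)² = 0.00685;  (1·δr/r)² = (1×0.0483)² = 0.00233;  (1·δc/c)² = (1×0.0398)² = 0.00159;  (½·δw/w)² = (0.5×0.0863)² = 0.00186
δQ/Q = √(0.0126) = 0.112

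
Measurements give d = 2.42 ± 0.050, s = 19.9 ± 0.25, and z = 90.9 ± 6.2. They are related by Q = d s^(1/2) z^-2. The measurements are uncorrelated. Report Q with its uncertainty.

0.00131 ± 0.000180

For a monomial Q ∝ d, s^(1/2), z^-2, fractional errors add in quadrature:
  (1·δd/d)² = (1×0.0207)² = 0.000427;  (½·δs/s)² = (0.5×0.0126)² = 3.95e-05;  (-2·δz/z)² = (-2×0.0682)² = 0.0186
δQ/Q = √(0.0191) = 0.138
Q = 0.00131, so δQ = 0.138 × 0.00131 = 0.000180.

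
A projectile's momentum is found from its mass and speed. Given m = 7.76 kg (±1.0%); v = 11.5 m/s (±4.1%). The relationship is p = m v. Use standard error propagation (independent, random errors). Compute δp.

p is a product of powers, so relative uncertainties combine in quadrature:
  (1·δm/m)² = (1×0.0100)² = 0.000100;  (1·δv/v)² = (1×0.0410)² = 0.00168
δp/p = √(0.00178) = 0.0422
p = 89.2 kg·m/s, so δp = 0.0422 × 89.2 = 3.77 kg·m/s.

3.77 kg·m/s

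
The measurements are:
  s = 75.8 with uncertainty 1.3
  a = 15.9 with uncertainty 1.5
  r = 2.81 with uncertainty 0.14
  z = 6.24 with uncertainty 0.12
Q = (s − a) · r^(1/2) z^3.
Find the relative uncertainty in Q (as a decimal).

Let u = s − a = 59.9. δu = √(δs² + δa²) = √(1.69 + 2.25) = 1.98, so δu/u = 0.0331.
Q is then a monomial in u, r, z:
δQ/Q = √((δu/u)² + (½·δr/r)² + (3·δz/z)²) = √(0.00110 + 0.000621 + 0.00333) = 0.0710

0.0710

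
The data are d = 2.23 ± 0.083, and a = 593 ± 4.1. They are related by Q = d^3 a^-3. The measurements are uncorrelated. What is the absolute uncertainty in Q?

6.04e-09

Each factor contributes (exponent × relative error)² to (δQ/Q)²:
  (3·δd/d)² = (3×0.0372)² = 0.0125;  (-3·δa/a)² = (-3×0.00691)² = 0.000430
δQ/Q = √(0.0129) = 0.114
Q = 5.32e-08, so δQ = 0.114 × 5.32e-08 = 6.04e-09.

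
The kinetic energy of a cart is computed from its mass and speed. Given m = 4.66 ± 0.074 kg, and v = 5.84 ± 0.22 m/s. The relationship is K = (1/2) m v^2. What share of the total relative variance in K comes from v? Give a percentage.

95.7%

(δK/K)² = (1·δm/m)² + (2·δv/v)²
  m term: (1×0.0159)² = 0.000252
  v term: (2×0.0377)² = 0.00568
Total = 0.00593. Share from v = 0.00568/0.00593 = 0.957.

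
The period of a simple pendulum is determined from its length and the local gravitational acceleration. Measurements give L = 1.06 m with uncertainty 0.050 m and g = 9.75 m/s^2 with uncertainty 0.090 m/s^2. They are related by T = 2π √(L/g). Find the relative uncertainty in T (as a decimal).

0.0240

Products/powers → add relative errors in quadrature, weighted by exponent:
  (½·δL/L)² = (0.5×0.0472)² = 0.000556;  (−½·δg/g)² = (-0.5×0.00923)² = 2.13e-05
δT/T = √(0.000578) = 0.0240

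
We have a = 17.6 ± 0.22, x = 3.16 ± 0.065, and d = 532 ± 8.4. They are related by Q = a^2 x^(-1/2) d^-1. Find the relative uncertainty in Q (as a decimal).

Relative error in a monomial: (δQ/Q)² = Σ (nᵢ · δxᵢ/xᵢ)².
  (2·δa/a)² = (2×0.0125)² = 0.000625;  (−½·δx/x)² = (-0.5×0.0206)² = 0.000106;  (-1·δd/d)² = (-1×0.0158)² = 0.000249
δQ/Q = √(0.000980) = 0.0313

0.0313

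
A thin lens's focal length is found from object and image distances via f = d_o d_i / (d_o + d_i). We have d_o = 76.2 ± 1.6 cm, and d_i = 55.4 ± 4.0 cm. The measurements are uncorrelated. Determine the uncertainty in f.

1.37 cm

∂f/∂d_o = (d_i/(d_o+d_i))² = 0.177;  ∂f/∂d_i = (d_o/(d_o+d_i))² = 0.335
δf = √((∂f/∂d_o · δd_o)² + (∂f/∂d_i · δd_i)²) = √(0.0804 + 1.80) = 1.37 cm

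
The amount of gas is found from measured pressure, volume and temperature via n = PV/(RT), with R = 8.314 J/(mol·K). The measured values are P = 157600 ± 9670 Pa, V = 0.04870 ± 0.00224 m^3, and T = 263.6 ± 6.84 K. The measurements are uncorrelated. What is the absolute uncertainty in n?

0.284 mol

Products/powers → add relative errors in quadrature, weighted by exponent:
  (1·δP/P)² = (1×0.0614)² = 0.00376;  (1·δV/V)² = (1×0.0460)² = 0.00212;  (-1·δT/T)² = (-1×0.0259)² = 0.000673
δn/n = √(0.00655) = 0.0810
n = 3.502 mol, so δn = 0.0810 × 3.502 = 0.284 mol.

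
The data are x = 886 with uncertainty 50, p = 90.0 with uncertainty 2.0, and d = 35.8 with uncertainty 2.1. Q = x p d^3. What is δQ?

6.81e+08

Products/powers → add relative errors in quadrature, weighted by exponent:
  (1·δx/x)² = (1×0.0564)² = 0.00318;  (1·δp/p)² = (1×0.0222)² = 0.000494;  (3·δd/d)² = (3×0.0587)² = 0.0310
δQ/Q = √(0.0346) = 0.186
Q = 3.66e+09, so δQ = 0.186 × 3.66e+09 = 6.81e+08.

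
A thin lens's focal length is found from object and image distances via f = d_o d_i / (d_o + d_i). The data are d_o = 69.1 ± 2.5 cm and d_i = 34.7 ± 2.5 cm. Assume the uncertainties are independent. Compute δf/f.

∂f/∂d_o = (d_i/(d_o+d_i))² = 0.112;  ∂f/∂d_i = (d_o/(d_o+d_i))² = 0.443
δf = √((∂f/∂d_o · δd_o)² + (∂f/∂d_i · δd_i)²) = √(0.0781 + 1.23) = 1.14 cm
f = 23.1 cm, so δf/f = 1.14/23.1 = 0.0495.

0.0495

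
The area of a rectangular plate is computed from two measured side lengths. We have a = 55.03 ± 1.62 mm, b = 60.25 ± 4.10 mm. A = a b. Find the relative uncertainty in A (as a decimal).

A is a product of powers, so relative uncertainties combine in quadrature:
  (1·δa/a)² = (1×0.0294)² = 0.000867;  (1·δb/b)² = (1×0.0680)² = 0.00463
δA/A = √(0.00550) = 0.0741

0.0741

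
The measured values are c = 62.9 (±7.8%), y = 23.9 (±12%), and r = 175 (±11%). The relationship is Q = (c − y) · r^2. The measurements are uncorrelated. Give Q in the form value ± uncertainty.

Let u = c − y = 39.0. δu = √(δc² + δy²) = √(24.1 + 8.23) = 5.68, so δu/u = 0.146.
Q is then a monomial in u, r:
δQ/Q = √((δu/u)² + (2·δr/r)²) = √(0.0212 + 0.0484) = 0.264
Q = 1.19e+06, so δQ = 0.264 × 1.19e+06 = 3.15e+05.

(1.19 ± 0.315) × 10^6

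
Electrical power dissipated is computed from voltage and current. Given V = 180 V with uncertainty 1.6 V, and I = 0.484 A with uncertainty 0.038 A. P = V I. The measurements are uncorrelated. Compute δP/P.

0.0790

Products/powers → add relative errors in quadrature, weighted by exponent:
  (1·δV/V)² = (1×0.00889)² = 7.9e-05;  (1·δI/I)² = (1×0.0785)² = 0.00616
δP/P = √(0.00624) = 0.0790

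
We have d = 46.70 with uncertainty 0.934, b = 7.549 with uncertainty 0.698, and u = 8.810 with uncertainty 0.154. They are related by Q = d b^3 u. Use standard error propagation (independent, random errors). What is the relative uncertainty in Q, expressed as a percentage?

27.9%

Q is a product of powers, so relative uncertainties combine in quadrature:
  (1·δd/d)² = (1×0.0200)² = 0.000400;  (3·δb/b)² = (3×0.0925)² = 0.0769;  (1·δu/u)² = (1×0.0175)² = 0.000306
δQ/Q = √(0.0776) = 0.279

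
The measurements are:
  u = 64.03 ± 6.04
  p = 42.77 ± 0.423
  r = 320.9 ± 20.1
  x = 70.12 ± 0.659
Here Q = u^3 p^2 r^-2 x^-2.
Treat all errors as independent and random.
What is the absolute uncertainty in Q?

For a monomial Q ∝ u^3, p^2, r^-2, x^-2, fractional errors add in quadrature:
  (3·δu/u)² = (3×0.0943)² = 0.0801;  (2·δp/p)² = (2×0.00989)² = 0.000391;  (-2·δr/r)² = (-2×0.0626)² = 0.0157;  (-2·δx/x)² = (-2×0.00940)² = 0.000353
δQ/Q = √(0.0965) = 0.311
Q = 0.9484, so δQ = 0.311 × 0.9484 = 0.295.

0.295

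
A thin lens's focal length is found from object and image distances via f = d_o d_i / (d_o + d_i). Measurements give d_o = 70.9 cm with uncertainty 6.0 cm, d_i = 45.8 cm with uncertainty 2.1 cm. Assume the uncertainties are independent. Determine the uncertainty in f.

∂f/∂d_o = (d_i/(d_o+d_i))² = 0.154;  ∂f/∂d_i = (d_o/(d_o+d_i))² = 0.369
δf = √((∂f/∂d_o · δd_o)² + (∂f/∂d_i · δd_i)²) = √(0.854 + 0.601) = 1.21 cm

1.21 cm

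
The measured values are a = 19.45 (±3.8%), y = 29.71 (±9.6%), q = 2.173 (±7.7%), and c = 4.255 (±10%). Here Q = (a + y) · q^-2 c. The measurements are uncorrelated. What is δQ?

Let u = a + y = 49.16. δu = √(δa² + δy²) = √(0.546 + 8.13) = 2.95, so δu/u = 0.0599.
Q is then a monomial in u, q, c:
δQ/Q = √((δu/u)² + (-2·δq/q)² + (1·δc/c)²) = √(0.00359 + 0.0237 + 0.0100) = 0.193
Q = 44.30, so δQ = 0.193 × 44.30 = 8.56.

8.56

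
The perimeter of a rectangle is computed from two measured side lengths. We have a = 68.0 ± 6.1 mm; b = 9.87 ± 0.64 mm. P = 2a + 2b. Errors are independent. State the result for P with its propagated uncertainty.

Sums and differences: (δP)² = Σ (cᵢ δxᵢ)².
  (2·δa)² = 149;  (2·δb)² = 1.64
δP = √(150) = 12.3 mm
P = 156 mm.

156 ± 12.3 mm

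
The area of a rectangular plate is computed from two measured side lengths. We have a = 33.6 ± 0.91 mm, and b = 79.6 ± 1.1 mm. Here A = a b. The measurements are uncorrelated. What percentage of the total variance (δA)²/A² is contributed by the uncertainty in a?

79.3%

(δA/A)² = (1·δa/a)² + (1·δb/b)²
  a term: (1×0.0271)² = 0.000734
  b term: (1×0.0138)² = 0.000191
Total = 0.000924. Share from a = 0.000734/0.000924 = 0.793.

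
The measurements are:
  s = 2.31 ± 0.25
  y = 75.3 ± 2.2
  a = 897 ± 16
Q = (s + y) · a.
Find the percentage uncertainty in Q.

Let u = s + y = 77.6. δu = √(δs² + δy²) = √(0.0625 + 4.84) = 2.21, so δu/u = 0.0285.
Q is then a monomial in u, a:
δQ/Q = √((δu/u)² + (1·δa/a)²) = √(0.000814 + 0.000318) = 0.0336

3.36%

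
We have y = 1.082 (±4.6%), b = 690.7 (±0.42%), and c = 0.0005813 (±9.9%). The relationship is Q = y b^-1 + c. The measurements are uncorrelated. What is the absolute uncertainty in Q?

9.25e-05

Let p = y·b^-1 = 0.001567. δp/p = √((1·δy/y)² + (-1·δb/b)²) = √(0.00212 + 1.76e-05) = 0.0462, so δp = 7.24e-05.
Q = p + c: δQ = √(δp² + δc²) = √(5.24e-09 + 3.31e-09) = 9.25e-05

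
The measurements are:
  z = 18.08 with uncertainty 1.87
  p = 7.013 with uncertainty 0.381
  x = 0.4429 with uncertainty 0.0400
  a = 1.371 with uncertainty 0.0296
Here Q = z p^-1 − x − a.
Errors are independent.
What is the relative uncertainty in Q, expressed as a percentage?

Let w = z·p^-1 = 2.578. δw/w = √((1·δz/z)² + (-1·δp/p)²) = √(0.0107 + 0.00295) = 0.117, so δw = 0.301.
Q = w − x − a: δQ = √(δw² + δx² + δa²) = √(0.0907 + 0.00160 + 0.000876) = 0.305
Q = 0.7642, so δQ/Q = 0.305/0.7642 = 0.399.

39.9%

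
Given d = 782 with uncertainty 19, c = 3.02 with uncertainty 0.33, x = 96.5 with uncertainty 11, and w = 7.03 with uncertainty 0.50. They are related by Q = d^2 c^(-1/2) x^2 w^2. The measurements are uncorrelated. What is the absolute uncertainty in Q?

4.51e+10

Products/powers → add relative errors in quadrature, weighted by exponent:
  (2·δd/d)² = (2×0.0243)² = 0.00236;  (−½·δc/c)² = (-0.5×0.109)² = 0.00299;  (2·δx/x)² = (2×0.114)² = 0.0520;  (2·δw/w)² = (2×0.0711)² = 0.0202
δQ/Q = √(0.0776) = 0.278
Q = 1.62e+11, so δQ = 0.278 × 1.62e+11 = 4.51e+10.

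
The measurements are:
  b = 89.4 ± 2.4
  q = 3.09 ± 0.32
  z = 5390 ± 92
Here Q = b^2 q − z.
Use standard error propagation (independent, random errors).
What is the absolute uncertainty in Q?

Let p = b^2·q = 24700. δp/p = √((2·δb/b)² + (1·δq/q)²) = √(0.00288 + 0.0107) = 0.117, so δp = 2880.
Q = p − z: δQ = √(δp² + δz²) = √(8.3e+06 + 8460) = 2880

2880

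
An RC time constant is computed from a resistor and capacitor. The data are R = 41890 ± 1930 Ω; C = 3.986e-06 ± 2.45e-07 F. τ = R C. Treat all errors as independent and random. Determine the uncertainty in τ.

Relative error in a monomial: (δτ/τ)² = Σ (nᵢ · δxᵢ/xᵢ)².
  (1·δR/R)² = (1×0.0461)² = 0.00212;  (1·δC/C)² = (1×0.0615)² = 0.00378
δτ/τ = √(0.00590) = 0.0768
τ = 0.1670 s, so δτ = 0.0768 × 0.1670 = 0.0128 s.

0.0128 s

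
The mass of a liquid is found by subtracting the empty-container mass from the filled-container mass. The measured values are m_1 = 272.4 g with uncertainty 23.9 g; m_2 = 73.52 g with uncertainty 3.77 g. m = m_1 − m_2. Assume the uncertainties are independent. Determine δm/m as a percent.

12.2%

m is a linear combination, so absolute uncertainties add in quadrature:
  (δm_1)² = 571;  (δm_2)² = 14.2
δm = √(585) = 24.2 g
m = 198.9 g, so δm/m = 24.2/198.9 = 0.122.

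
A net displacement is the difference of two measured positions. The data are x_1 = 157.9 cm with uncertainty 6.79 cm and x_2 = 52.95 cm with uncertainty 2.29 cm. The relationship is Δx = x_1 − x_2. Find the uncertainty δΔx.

Absolute uncertainties add in quadrature for a linear combination:
  (δx_1)² = 46.1;  (δx_2)² = 5.24
δΔx = √(51.3) = 7.17 cm

7.17 cm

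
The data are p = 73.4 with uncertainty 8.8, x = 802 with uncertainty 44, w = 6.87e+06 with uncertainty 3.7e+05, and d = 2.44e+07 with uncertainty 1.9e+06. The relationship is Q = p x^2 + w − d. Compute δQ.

Let h = p·x^2 = 4.72e+07. δh/h = √((1·δp/p)² + (2·δx/x)²) = √(0.0144 + 0.0120) = 0.163, so δh = 7.67e+06.
Q = h + w − d: δQ = √(δh² + δw² + δd²) = √(5.89e+13 + 1.37e+11 + 3.61e+12) = 7.91e+06

7.91e+06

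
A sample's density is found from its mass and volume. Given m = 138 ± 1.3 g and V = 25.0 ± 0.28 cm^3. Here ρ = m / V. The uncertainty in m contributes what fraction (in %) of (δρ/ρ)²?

(δρ/ρ)² = (1·δm/m)² + (-1·δV/V)²
  m term: (1×0.00942)² = 8.87e-05
  V term: (-1×0.0112)² = 0.000125
Total = 0.000214. Share from m = 8.87e-05/0.000214 = 0.414.

41.4%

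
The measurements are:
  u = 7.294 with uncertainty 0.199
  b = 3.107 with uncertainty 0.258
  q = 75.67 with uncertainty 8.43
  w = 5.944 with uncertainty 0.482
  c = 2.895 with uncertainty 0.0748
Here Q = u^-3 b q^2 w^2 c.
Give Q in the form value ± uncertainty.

Q is a product of powers, so relative uncertainties combine in quadrature:
  (-3·δu/u)² = (-3×0.0273)² = 0.00670;  (1·δb/b)² = (1×0.0830)² = 0.00690;  (2·δq/q)² = (2×0.111)² = 0.0496;  (2·δw/w)² = (2×0.0811)² = 0.0263;  (1·δc/c)² = (1×0.0258)² = 0.000668
δQ/Q = √(0.0902) = 0.300
Q = 4689, so δQ = 0.300 × 4689 = 1410.

4689 ± 1410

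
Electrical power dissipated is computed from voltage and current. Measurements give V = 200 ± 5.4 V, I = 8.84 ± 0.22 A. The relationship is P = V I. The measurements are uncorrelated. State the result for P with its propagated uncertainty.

Since P is a product/quotient, work with relative uncertainties:
  (1·δV/V)² = (1×0.0270)² = 0.000729;  (1·δI/I)² = (1×0.0249)² = 0.000619
δP/P = √(0.00135) = 0.0367
P = 1770 W, so δP = 0.0367 × 1770 = 64.9 W.

1770 ± 64.9 W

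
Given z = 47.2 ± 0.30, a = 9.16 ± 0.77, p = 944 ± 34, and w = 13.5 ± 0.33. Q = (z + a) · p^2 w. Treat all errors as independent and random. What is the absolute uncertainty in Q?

5.25e+07

Let u = z + a = 56.4. δu = √(δz² + δa²) = √(0.0900 + 0.593) = 0.826, so δu/u = 0.0147.
Q is then a monomial in u, p, w:
δQ/Q = √((δu/u)² + (2·δp/p)² + (1·δw/w)²) = √(0.000215 + 0.00519 + 0.000598) = 0.0775
Q = 6.78e+08, so δQ = 0.0775 × 6.78e+08 = 5.25e+07.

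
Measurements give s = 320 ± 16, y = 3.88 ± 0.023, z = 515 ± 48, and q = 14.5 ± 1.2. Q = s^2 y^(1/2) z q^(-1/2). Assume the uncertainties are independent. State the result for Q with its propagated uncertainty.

Q is a product of powers, so relative uncertainties combine in quadrature:
  (2·δs/s)² = (2×0.0500)² = 0.0100;  (½·δy/y)² = (0.5×0.00593)² = 8.78e-06;  (1·δz/z)² = (1×0.0932)² = 0.00869;  (−½·δq/q)² = (-0.5×0.0828)² = 0.00171
δQ/Q = √(0.0204) = 0.143
Q = 2.73e+07, so δQ = 0.143 × 2.73e+07 = 3.9e+06.

(2.73 ± 0.390) × 10^7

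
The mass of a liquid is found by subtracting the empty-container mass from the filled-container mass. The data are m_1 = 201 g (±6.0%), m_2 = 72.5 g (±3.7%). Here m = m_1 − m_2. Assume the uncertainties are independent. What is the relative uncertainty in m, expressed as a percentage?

For a sum/difference, combine absolute errors in quadrature:
  (δm_1)² = 145;  (δm_2)² = 7.20
δm = √(153) = 12.4 g
m = 128 g, so δm/m = 12.4/128 = 0.0961.

9.61%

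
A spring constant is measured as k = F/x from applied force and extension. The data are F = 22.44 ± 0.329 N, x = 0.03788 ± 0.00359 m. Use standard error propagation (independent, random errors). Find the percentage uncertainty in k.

Relative error in a monomial: (δk/k)² = Σ (nᵢ · δxᵢ/xᵢ)².
  (1·δF/F)² = (1×0.0147)² = 0.000215;  (-1·δx/x)² = (-1×0.0948)² = 0.00898
δk/k = √(0.00920) = 0.0959

9.59%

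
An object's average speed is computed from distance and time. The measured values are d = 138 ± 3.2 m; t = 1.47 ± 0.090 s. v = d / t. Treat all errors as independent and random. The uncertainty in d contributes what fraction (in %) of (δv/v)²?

(δv/v)² = (1·δd/d)² + (-1·δt/t)²
  d term: (1×0.0232)² = 0.000538
  t term: (-1×0.0612)² = 0.00375
Total = 0.00429. Share from d = 0.000538/0.00429 = 0.125.

12.5%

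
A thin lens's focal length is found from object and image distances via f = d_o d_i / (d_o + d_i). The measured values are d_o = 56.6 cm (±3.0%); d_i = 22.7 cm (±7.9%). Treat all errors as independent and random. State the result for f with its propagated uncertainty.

16.2 ± 0.924 cm

∂f/∂d_o = (d_i/(d_o+d_i))² = 0.0819;  ∂f/∂d_i = (d_o/(d_o+d_i))² = 0.509
δf = √((∂f/∂d_o · δd_o)² + (∂f/∂d_i · δd_i)²) = √(0.0194 + 0.835) = 0.924 cm
f = 16.2 cm.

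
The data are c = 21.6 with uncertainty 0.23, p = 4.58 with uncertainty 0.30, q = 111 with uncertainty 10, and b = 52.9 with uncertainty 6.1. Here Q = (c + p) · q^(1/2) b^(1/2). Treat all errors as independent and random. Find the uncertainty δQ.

Let u = c + p = 26.2. δu = √(δc² + δp²) = √(0.0529 + 0.0900) = 0.378, so δu/u = 0.0144.
Q is then a monomial in u, q, b:
δQ/Q = √((δu/u)² + (½·δq/q)² + (½·δb/b)²) = √(0.000208 + 0.00203 + 0.00332) = 0.0746
Q = 2010, so δQ = 0.0746 × 2010 = 150.

150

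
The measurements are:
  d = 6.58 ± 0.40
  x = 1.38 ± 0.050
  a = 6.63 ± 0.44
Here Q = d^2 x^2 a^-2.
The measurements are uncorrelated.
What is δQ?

Each factor contributes (exponent × relative error)² to (δQ/Q)²:
  (2·δd/d)² = (2×0.0608)² = 0.0148;  (2·δx/x)² = (2×0.0362)² = 0.00525;  (-2·δa/a)² = (-2×0.0664)² = 0.0176
δQ/Q = √(0.0377) = 0.194
Q = 1.88, so δQ = 0.194 × 1.88 = 0.364.

0.364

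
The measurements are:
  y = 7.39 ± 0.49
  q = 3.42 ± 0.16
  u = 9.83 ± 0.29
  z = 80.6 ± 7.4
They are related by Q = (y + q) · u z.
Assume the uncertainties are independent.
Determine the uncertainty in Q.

921

Let w = y + q = 10.8. δw = √(δy² + δq²) = √(0.240 + 0.0256) = 0.515, so δw/w = 0.0477.
Q is then a monomial in w, u, z:
δQ/Q = √((δw/w)² + (1·δu/u)² + (1·δz/z)²) = √(0.00227 + 0.000870 + 0.00843) = 0.108
Q = 8560, so δQ = 0.108 × 8560 = 921.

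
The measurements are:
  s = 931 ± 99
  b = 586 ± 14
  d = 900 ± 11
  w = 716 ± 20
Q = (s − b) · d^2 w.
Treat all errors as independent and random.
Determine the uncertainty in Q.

5.85e+10

Let u = s − b = 345. δu = √(δs² + δb²) = √(9800 + 196) = 100.0, so δu/u = 0.290.
Q is then a monomial in u, d, w:
δQ/Q = √((δu/u)² + (2·δd/d)² + (1·δw/w)²) = √(0.0840 + 0.000598 + 0.000780) = 0.292
Q = 2e+11, so δQ = 0.292 × 2e+11 = 5.85e+10.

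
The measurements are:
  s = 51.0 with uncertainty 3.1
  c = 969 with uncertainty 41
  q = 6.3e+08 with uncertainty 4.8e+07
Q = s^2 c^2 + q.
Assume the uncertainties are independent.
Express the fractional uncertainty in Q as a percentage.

11.9%

Let p = s^2·c^2 = 2.44e+09. δp/p = √((2·δs/s)² + (2·δc/c)²) = √(0.0148 + 0.00716) = 0.148, so δp = 3.62e+08.
Q = p + q: δQ = √(δp² + δq²) = √(1.31e+17 + 2.3e+15) = 3.65e+08
Q = 3.07e+09, so δQ/Q = 3.65e+08/3.07e+09 = 0.119.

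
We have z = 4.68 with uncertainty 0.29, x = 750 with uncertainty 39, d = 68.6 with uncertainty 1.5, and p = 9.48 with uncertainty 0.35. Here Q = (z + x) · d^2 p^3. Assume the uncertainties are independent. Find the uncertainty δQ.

Let u = z + x = 755. δu = √(δz² + δx²) = √(0.0841 + 1520) = 39.0, so δu/u = 0.0517.
Q is then a monomial in u, d, p:
δQ/Q = √((δu/u)² + (2·δd/d)² + (3·δp/p)²) = √(0.00267 + 0.00191 + 0.0123) = 0.130
Q = 3.03e+09, so δQ = 0.130 × 3.03e+09 = 3.93e+08.

3.93e+08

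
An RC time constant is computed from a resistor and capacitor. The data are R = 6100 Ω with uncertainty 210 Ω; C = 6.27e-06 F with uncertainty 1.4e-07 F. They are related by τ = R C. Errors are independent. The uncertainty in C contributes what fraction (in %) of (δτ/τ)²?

29.6%

(δτ/τ)² = (1·δR/R)² + (1·δC/C)²
  R term: (1×0.0344)² = 0.00119
  C term: (1×0.0223)² = 0.000499
Total = 0.00168. Share from C = 0.000499/0.00168 = 0.296.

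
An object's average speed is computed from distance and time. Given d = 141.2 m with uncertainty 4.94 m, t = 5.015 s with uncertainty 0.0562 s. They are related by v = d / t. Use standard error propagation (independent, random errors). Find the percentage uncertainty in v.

For a monomial v ∝ d, t^-1, fractional errors add in quadrature:
  (1·δd/d)² = (1×0.0350)² = 0.00122;  (-1·δt/t)² = (-1×0.0112)² = 0.000126
δv/v = √(0.00135) = 0.0367

3.67%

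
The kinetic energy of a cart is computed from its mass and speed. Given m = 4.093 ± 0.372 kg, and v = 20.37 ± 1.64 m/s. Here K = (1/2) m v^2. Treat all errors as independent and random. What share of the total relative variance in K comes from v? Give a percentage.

75.8%

(δK/K)² = (1·δm/m)² + (2·δv/v)²
  m term: (1×0.0909)² = 0.00826
  v term: (2×0.0805)² = 0.0259
Total = 0.0342. Share from v = 0.0259/0.0342 = 0.758.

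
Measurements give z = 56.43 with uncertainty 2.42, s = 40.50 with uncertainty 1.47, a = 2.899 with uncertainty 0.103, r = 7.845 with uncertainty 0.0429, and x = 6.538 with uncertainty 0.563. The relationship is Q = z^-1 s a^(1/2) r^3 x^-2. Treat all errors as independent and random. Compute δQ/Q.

Q is a product of powers, so relative uncertainties combine in quadrature:
  (-1·δz/z)² = (-1×0.0429)² = 0.00184;  (1·δs/s)² = (1×0.0363)² = 0.00132;  (½·δa/a)² = (0.5×0.0355)² = 0.000316;  (3·δr/r)² = (3×0.00547)² = 0.000269;  (-2·δx/x)² = (-2×0.0861)² = 0.0297
δQ/Q = √(0.0334) = 0.183

0.183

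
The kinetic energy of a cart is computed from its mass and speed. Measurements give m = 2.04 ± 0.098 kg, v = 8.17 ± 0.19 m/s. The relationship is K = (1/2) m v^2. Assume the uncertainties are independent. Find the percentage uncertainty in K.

Since K is a product/quotient, work with relative uncertainties:
  (1·δm/m)² = (1×0.0480)² = 0.00231;  (2·δv/v)² = (2×0.0233)² = 0.00216
δK/K = √(0.00447) = 0.0669

6.69%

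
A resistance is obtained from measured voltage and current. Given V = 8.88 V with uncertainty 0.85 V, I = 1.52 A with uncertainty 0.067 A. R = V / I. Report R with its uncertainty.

R is a product of powers, so relative uncertainties combine in quadrature:
  (1·δV/V)² = (1×0.0957)² = 0.00916;  (-1·δI/I)² = (-1×0.0441)² = 0.00194
δR/R = √(0.0111) = 0.105
R = 5.84 Ω, so δR = 0.105 × 5.84 = 0.616 Ω.

5.84 ± 0.616 Ω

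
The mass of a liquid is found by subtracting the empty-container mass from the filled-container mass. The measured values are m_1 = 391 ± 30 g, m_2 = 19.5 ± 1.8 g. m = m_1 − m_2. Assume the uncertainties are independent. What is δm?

30.1 g

For a sum/difference, combine absolute errors in quadrature:
  (δm_1)² = 900;  (δm_2)² = 3.24
δm = √(903) = 30.1 g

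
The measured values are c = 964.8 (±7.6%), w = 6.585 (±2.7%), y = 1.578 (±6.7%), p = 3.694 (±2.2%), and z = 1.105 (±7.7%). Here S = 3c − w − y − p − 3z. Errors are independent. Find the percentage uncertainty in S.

Each term contributes (cᵢ δxᵢ)² to (δS)²:
  (3·δc)² = 48400;  (δw)² = 0.0316;  (δy)² = 0.0112;  (δp)² = 0.00660;  (3·δz)² = 0.0652
δS = √(48400) = 220
S = 2879, so δS/S = 220/2879 = 0.0764.

7.64%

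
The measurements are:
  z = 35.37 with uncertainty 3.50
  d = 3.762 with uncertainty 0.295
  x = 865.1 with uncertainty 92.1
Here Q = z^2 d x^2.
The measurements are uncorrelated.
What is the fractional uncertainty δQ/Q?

0.301

Q is a product of powers, so relative uncertainties combine in quadrature:
  (2·δz/z)² = (2×0.0990)² = 0.0392;  (1·δd/d)² = (1×0.0784)² = 0.00615;  (2·δx/x)² = (2×0.106)² = 0.0453
δQ/Q = √(0.0907) = 0.301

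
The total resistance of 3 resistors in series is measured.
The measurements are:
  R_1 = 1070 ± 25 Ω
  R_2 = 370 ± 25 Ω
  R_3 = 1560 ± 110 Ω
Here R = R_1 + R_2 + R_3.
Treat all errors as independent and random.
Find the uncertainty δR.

Sums and differences: (δR)² = Σ (cᵢ δxᵢ)².
  (δR_1)² = 625;  (δR_2)² = 625;  (δR_3)² = 12100
δR = √(13400) = 116 Ω

116 Ω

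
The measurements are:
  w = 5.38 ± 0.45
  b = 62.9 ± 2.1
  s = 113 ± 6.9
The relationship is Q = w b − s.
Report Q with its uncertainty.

225 ± 31.2

Let p = w·b = 338. δp/p = √((1·δw/w)² + (1·δb/b)²) = √(0.00700 + 0.00111) = 0.0901, so δp = 30.5.
Q = p − s: δQ = √(δp² + δs²) = √(929 + 47.6) = 31.2
Q = 225.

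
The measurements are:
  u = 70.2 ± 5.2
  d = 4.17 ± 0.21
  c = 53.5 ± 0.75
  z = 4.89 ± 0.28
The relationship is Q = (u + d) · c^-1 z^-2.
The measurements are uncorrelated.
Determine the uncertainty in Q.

Let w = u + d = 74.4. δw = √(δu² + δd²) = √(27.0 + 0.0441) = 5.20, so δw/w = 0.0700.
Q is then a monomial in w, c, z:
δQ/Q = √((δw/w)² + (-1·δc/c)² + (-2·δz/z)²) = √(0.00490 + 0.000197 + 0.0131) = 0.135
Q = 0.0581, so δQ = 0.135 × 0.0581 = 0.00784.

0.00784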